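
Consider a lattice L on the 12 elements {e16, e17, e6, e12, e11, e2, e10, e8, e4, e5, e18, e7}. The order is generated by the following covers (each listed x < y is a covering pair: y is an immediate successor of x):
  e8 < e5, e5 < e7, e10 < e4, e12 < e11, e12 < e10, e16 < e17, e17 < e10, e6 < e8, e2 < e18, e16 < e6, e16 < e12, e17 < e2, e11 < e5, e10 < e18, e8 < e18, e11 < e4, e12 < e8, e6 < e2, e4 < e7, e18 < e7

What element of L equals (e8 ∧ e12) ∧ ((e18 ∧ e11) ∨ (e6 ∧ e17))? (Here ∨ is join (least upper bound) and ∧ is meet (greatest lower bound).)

e8 ∧ e12 = e12
e18 ∧ e11 = e12
e6 ∧ e17 = e16
e12 ∨ e16 = e12
e12 ∧ e12 = e12

e12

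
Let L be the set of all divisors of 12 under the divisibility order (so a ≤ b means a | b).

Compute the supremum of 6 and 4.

12

In the divisibility order, the join is the least common multiple: lcm(6, 4) = 12.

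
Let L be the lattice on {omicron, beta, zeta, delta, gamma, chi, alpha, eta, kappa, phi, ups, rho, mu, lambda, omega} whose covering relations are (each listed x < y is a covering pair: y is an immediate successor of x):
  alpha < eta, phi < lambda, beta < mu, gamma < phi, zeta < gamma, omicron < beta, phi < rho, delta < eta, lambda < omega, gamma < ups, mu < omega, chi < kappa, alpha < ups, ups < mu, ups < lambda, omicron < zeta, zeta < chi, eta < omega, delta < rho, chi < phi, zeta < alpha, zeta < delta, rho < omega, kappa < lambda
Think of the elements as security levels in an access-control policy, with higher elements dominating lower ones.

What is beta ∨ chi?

Common upper bounds of {beta, chi}: omega.
The least among these is omega.

omega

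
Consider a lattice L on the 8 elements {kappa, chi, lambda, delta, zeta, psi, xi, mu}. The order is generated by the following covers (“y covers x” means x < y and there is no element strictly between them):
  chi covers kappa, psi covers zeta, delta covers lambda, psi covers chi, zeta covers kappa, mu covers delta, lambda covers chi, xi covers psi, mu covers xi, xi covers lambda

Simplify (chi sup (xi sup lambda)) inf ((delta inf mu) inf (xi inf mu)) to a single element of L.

xi ∨ lambda = xi
chi ∨ xi = xi
delta ∧ mu = delta
xi ∧ mu = xi
delta ∧ xi = lambda
xi ∧ lambda = lambda

lambda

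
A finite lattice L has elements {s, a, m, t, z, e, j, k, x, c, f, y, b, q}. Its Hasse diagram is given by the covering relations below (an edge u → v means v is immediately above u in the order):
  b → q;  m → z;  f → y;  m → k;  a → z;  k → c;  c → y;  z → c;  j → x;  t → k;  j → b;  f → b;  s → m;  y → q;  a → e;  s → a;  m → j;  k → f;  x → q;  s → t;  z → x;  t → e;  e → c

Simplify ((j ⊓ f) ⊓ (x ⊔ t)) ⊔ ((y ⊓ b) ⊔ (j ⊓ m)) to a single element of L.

j ∧ f = m
x ∨ t = q
m ∧ q = m
y ∧ b = f
j ∧ m = m
f ∨ m = f
m ∨ f = f

f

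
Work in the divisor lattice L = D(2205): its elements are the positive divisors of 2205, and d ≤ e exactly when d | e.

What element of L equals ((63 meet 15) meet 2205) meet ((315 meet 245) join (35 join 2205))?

63 ∧ 15 = 3
3 ∧ 2205 = 3
315 ∧ 245 = 35
35 ∨ 2205 = 2205
35 ∨ 2205 = 2205
3 ∧ 2205 = 3

3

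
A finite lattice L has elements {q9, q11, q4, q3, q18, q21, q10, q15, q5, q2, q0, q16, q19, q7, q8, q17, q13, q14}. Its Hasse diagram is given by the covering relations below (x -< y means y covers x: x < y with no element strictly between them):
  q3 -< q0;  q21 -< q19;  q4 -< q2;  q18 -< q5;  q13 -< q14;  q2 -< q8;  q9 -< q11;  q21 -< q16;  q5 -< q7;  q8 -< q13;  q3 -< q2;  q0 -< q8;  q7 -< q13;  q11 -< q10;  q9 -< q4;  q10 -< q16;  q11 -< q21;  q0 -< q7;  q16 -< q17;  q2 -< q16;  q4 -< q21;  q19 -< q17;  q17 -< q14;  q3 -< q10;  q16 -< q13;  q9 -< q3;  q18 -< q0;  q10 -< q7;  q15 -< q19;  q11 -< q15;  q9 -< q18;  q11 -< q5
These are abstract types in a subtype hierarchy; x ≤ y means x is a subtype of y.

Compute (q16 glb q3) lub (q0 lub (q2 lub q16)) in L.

q13

q16 ∧ q3 = q3
q2 ∨ q16 = q16
q0 ∨ q16 = q13
q3 ∨ q13 = q13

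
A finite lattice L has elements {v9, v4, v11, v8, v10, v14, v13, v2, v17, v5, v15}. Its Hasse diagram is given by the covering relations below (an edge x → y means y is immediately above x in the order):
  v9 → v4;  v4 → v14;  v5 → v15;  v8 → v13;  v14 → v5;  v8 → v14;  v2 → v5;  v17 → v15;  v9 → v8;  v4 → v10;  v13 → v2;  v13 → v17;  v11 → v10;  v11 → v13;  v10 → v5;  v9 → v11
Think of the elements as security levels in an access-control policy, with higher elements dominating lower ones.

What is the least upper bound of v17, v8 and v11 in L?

Common upper bounds of {v17, v8, v11}: v15, v17.
The least among these is v17.

v17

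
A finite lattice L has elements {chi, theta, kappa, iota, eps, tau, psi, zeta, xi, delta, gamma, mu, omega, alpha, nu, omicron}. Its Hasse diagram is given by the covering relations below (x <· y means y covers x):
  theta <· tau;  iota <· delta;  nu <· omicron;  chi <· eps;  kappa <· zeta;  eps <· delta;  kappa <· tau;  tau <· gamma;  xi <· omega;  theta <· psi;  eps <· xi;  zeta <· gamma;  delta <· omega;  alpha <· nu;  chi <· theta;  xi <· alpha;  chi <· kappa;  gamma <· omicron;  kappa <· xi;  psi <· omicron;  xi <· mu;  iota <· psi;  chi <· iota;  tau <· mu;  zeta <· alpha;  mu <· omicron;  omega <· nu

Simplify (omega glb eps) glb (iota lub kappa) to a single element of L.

omega ∧ eps = eps
iota ∨ kappa = omega
eps ∧ omega = eps

eps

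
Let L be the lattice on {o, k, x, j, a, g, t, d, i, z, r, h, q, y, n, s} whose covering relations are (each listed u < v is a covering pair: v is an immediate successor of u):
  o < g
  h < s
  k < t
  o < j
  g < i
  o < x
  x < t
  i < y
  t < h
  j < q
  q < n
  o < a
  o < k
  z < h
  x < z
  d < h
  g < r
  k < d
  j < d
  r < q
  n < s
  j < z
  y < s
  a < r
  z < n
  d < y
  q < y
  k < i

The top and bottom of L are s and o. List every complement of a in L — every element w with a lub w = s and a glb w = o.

h, t

Need w with a ∨ w = s and a ∧ w = o.
Checking each element gives: h, t.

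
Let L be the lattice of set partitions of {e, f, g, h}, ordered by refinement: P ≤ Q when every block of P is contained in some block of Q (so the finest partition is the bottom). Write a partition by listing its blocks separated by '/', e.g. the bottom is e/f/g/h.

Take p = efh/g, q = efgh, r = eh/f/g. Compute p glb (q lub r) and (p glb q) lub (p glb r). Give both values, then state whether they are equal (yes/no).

q lub r = efgh, so p glb (q lub r) = efh/g glb efgh = efh/g.
p glb q = efh/g and p glb r = eh/f/g, so (p glb q) lub (p glb r) = efh/g lub eh/f/g = efh/g.
Equal: yes.

efh/g; efh/g; yes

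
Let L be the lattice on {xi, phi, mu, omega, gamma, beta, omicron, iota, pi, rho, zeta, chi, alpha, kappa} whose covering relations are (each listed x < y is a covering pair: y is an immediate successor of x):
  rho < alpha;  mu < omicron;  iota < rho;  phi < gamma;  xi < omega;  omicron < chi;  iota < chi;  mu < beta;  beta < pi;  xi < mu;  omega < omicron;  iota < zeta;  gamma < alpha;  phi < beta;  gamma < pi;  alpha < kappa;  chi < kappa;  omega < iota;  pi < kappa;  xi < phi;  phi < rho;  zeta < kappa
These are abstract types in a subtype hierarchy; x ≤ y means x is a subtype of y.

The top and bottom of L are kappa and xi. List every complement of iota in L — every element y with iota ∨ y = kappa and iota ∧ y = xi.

Need y with iota ∨ y = kappa and iota ∧ y = xi.
Checking each element gives: beta, pi.

beta, pi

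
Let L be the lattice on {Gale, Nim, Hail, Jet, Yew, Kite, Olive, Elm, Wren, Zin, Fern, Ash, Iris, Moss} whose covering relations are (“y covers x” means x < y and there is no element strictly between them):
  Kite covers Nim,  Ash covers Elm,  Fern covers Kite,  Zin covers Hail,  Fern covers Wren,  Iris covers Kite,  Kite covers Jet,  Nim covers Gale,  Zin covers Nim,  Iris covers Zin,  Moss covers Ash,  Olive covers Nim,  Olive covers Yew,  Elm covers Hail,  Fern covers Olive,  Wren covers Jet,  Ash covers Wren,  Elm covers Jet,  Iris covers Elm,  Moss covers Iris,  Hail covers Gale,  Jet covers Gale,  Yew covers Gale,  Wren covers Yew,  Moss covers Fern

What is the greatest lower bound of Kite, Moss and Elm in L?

Jet

Common lower bounds of {Kite, Moss, Elm}: Gale, Jet.
The greatest among these is Jet.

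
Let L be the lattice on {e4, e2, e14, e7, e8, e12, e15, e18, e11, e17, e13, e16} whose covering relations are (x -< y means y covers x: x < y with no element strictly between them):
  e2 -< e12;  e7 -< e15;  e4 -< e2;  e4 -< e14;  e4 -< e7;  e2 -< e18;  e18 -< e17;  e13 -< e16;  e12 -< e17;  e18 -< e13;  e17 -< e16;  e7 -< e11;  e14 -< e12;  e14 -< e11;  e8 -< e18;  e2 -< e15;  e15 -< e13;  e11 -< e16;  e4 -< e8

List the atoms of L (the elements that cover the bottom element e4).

e14, e2, e7, e8

The atoms are exactly the elements that cover e4: e14, e2, e7, e8.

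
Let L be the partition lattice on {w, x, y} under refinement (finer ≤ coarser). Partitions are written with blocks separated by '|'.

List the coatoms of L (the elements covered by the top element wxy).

The coatoms are exactly the elements covered by wxy: wx|y, wy|x, w|xy.

wx|y, wy|x, w|xy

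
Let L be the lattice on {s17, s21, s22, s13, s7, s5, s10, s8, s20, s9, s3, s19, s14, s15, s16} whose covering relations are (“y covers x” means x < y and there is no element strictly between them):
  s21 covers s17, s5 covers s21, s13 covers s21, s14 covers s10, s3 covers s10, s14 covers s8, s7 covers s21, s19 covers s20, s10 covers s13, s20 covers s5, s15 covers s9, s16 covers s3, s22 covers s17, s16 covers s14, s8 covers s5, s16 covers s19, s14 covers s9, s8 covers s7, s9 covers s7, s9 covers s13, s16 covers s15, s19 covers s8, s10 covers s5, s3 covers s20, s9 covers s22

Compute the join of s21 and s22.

Common upper bounds of {s21, s22}: s14, s15, s16, s9.
The least among these is s9.

s9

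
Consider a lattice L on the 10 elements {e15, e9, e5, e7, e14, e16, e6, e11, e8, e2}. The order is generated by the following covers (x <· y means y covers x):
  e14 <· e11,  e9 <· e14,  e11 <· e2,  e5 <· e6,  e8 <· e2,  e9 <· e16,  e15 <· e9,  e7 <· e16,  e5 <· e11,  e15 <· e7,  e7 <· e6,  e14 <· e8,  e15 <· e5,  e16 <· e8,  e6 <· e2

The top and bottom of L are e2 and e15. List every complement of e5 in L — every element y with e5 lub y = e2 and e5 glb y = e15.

Need y with e5 ∨ y = e2 and e5 ∧ y = e15.
Checking each element gives: e16, e8.

e16, e8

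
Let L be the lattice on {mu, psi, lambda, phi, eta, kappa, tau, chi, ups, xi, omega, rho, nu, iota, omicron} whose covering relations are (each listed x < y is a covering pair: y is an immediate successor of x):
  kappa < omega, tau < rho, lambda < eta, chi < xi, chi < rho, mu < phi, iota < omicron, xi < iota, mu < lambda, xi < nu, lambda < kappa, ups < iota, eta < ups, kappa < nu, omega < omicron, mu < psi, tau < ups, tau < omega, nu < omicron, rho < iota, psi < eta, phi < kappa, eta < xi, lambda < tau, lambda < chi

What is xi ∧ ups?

Common lower bounds of {xi, ups}: eta, lambda, mu, psi.
The greatest among these is eta.

eta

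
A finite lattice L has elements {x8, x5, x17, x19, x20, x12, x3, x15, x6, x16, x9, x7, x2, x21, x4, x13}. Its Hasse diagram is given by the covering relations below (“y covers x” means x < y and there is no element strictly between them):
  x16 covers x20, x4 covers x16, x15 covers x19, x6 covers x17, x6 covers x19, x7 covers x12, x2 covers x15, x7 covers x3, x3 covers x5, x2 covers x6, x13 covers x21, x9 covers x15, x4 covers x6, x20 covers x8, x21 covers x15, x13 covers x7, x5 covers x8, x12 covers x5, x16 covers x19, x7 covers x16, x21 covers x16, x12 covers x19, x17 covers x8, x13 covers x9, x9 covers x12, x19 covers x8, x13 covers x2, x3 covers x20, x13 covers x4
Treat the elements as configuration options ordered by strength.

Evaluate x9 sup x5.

x9 ∨ x5 = x9

x9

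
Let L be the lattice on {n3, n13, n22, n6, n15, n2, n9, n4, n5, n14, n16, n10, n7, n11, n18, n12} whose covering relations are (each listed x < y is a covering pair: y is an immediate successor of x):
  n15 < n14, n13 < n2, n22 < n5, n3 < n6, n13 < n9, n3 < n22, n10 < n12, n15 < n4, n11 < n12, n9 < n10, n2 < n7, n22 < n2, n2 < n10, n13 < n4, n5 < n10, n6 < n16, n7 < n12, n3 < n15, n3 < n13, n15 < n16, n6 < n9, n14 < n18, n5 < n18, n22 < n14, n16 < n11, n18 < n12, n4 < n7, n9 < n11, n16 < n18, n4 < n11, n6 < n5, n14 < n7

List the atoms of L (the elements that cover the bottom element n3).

n13, n15, n22, n6

The atoms are exactly the elements that cover n3: n13, n15, n22, n6.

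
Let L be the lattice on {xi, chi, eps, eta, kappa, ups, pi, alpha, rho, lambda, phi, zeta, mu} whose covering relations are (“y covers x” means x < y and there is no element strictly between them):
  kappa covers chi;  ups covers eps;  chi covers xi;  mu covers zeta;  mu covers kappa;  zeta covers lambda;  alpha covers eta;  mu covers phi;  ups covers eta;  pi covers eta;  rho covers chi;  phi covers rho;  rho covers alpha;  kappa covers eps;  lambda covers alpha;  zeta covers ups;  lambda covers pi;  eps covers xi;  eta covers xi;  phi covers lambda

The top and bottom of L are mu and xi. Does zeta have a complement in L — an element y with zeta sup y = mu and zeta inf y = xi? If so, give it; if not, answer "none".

Need y with zeta ∨ y = mu and zeta ∧ y = xi.
Checking each element gives: chi.

chi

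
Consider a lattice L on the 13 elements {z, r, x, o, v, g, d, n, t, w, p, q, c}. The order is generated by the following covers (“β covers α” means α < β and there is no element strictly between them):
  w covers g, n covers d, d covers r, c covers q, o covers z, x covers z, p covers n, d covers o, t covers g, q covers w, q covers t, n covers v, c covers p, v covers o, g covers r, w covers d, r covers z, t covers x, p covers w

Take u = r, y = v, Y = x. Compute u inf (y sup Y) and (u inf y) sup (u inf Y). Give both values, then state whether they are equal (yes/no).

y sup Y = c, so u inf (y sup Y) = r inf c = r.
u inf y = z and u inf Y = z, so (u inf y) sup (u inf Y) = z sup z = z.
Equal: no.

r; z; no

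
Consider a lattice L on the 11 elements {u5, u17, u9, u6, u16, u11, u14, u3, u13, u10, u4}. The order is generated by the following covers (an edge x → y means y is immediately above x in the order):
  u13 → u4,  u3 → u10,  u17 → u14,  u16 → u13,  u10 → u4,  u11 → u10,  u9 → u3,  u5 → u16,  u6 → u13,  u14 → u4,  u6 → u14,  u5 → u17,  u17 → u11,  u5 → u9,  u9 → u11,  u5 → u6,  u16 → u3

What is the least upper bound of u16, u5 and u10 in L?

u10

Common upper bounds of {u16, u5, u10}: u10, u4.
The least among these is u10.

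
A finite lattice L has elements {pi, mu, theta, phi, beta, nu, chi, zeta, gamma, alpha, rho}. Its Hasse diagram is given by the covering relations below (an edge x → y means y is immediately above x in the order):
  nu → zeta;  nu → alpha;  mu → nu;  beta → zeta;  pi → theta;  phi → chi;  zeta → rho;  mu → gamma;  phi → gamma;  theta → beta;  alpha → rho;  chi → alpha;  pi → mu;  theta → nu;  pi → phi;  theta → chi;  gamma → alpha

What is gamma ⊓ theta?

pi

Common lower bounds of {gamma, theta}: pi.
The greatest among these is pi.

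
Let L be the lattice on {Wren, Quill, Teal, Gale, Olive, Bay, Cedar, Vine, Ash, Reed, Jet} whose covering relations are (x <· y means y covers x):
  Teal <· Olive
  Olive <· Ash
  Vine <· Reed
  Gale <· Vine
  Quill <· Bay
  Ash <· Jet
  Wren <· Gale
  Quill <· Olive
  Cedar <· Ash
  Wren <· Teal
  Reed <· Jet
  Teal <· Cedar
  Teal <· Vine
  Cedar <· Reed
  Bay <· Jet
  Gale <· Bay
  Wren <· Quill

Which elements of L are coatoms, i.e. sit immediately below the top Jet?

Ash, Bay, Reed

The coatoms are exactly the elements covered by Jet: Ash, Bay, Reed.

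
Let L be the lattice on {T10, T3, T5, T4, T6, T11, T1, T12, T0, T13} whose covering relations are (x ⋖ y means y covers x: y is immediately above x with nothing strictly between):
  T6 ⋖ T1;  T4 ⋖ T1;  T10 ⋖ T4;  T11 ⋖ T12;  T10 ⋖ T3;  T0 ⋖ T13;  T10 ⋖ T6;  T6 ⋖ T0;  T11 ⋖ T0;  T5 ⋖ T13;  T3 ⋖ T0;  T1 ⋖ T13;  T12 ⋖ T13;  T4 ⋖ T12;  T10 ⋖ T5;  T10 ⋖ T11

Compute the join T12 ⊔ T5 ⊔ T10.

T13

Common upper bounds of {T12, T5, T10}: T13.
The least among these is T13.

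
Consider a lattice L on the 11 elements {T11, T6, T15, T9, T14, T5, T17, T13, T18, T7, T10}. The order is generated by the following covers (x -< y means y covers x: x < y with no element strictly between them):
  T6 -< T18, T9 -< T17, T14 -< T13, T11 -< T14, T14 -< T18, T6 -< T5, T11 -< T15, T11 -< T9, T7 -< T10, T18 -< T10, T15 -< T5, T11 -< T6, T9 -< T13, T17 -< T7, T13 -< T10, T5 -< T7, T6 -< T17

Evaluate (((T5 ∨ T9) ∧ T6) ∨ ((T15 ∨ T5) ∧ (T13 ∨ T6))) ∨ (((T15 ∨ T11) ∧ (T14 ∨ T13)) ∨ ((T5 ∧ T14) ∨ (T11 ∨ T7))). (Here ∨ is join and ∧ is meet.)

T7

T5 ∨ T9 = T7
T7 ∧ T6 = T6
T15 ∨ T5 = T5
T13 ∨ T6 = T10
T5 ∧ T10 = T5
T6 ∨ T5 = T5
T15 ∨ T11 = T15
T14 ∨ T13 = T13
T15 ∧ T13 = T11
T5 ∧ T14 = T11
T11 ∨ T7 = T7
T11 ∨ T7 = T7
T11 ∨ T7 = T7
T5 ∨ T7 = T7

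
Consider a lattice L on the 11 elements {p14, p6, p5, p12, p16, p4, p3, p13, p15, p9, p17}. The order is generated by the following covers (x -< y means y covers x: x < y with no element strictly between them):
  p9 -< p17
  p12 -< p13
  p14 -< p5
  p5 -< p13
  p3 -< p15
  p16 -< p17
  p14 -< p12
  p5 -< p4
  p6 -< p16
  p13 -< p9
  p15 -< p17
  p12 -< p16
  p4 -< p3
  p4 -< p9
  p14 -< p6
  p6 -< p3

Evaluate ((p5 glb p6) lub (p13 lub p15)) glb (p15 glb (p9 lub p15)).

p5 ∧ p6 = p14
p13 ∨ p15 = p17
p14 ∨ p17 = p17
p9 ∨ p15 = p17
p15 ∧ p17 = p15
p17 ∧ p15 = p15

p15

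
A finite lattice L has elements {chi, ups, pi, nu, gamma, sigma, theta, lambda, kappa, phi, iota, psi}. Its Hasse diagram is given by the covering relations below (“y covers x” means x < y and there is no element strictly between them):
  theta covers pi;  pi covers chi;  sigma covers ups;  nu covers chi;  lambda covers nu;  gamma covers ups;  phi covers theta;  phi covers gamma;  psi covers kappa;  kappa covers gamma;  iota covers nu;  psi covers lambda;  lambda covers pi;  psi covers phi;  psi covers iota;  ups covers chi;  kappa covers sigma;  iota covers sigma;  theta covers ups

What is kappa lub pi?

psi

Common upper bounds of {kappa, pi}: psi.
The least among these is psi.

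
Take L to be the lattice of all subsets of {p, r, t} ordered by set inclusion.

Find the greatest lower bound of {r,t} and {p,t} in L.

Under ⊆, meet is intersection: {r,t} ∩ {p,t} = {t}.

{t}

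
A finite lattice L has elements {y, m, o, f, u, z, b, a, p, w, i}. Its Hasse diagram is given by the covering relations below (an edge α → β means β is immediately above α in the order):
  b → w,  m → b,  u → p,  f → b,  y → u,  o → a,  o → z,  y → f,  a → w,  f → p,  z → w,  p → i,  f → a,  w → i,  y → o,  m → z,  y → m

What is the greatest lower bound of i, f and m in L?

y

Common lower bounds of {i, f, m}: y.
The greatest among these is y.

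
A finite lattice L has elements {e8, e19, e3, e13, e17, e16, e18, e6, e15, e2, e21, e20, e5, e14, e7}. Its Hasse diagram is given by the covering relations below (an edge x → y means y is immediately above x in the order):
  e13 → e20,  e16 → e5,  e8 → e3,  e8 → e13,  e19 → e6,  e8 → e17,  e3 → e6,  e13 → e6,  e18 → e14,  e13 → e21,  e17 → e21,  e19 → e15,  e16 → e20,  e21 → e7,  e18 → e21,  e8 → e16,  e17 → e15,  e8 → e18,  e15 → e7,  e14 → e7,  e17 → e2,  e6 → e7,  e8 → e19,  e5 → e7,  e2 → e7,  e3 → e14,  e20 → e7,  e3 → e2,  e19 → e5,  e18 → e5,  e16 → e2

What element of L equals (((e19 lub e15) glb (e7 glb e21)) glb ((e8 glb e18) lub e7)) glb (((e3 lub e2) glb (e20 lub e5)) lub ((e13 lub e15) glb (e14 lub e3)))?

e17

e19 ∨ e15 = e15
e7 ∧ e21 = e21
e15 ∧ e21 = e17
e8 ∧ e18 = e8
e8 ∨ e7 = e7
e17 ∧ e7 = e17
e3 ∨ e2 = e2
e20 ∨ e5 = e7
e2 ∧ e7 = e2
e13 ∨ e15 = e7
e14 ∨ e3 = e14
e7 ∧ e14 = e14
e2 ∨ e14 = e7
e17 ∧ e7 = e17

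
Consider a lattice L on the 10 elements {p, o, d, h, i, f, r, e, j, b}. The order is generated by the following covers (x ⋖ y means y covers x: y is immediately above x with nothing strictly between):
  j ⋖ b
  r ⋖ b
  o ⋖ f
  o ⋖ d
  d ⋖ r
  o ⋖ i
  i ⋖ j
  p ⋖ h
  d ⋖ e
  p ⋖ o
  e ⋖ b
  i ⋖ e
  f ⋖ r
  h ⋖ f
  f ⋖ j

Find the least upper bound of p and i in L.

i

Common upper bounds of {p, i}: b, e, i, j.
The least among these is i.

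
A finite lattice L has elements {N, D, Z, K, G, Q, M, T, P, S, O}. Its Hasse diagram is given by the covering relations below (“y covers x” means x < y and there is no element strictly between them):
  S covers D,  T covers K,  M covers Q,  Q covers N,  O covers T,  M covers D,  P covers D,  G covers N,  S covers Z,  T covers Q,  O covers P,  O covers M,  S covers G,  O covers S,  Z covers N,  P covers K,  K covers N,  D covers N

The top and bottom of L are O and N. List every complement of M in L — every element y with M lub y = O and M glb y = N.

Need y with M ∨ y = O and M ∧ y = N.
Checking each element gives: G, K, Z.

G, K, Z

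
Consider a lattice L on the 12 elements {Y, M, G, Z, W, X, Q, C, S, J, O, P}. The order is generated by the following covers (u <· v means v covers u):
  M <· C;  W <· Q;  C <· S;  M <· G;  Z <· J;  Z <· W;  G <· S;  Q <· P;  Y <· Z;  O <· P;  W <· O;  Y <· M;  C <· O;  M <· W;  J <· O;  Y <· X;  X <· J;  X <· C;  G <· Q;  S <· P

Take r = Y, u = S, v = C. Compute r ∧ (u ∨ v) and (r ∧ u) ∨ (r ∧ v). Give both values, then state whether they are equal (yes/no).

u ∨ v = S, so r ∧ (u ∨ v) = Y ∧ S = Y.
r ∧ u = Y and r ∧ v = Y, so (r ∧ u) ∨ (r ∧ v) = Y ∨ Y = Y.
Equal: yes.

Y; Y; yes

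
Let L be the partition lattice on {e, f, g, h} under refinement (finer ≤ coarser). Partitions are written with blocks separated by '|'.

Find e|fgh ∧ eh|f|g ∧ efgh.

Common lower bounds of {e|fgh, eh|f|g, efgh}: e|f|g|h.
The greatest among these is e|f|g|h.

e|f|g|h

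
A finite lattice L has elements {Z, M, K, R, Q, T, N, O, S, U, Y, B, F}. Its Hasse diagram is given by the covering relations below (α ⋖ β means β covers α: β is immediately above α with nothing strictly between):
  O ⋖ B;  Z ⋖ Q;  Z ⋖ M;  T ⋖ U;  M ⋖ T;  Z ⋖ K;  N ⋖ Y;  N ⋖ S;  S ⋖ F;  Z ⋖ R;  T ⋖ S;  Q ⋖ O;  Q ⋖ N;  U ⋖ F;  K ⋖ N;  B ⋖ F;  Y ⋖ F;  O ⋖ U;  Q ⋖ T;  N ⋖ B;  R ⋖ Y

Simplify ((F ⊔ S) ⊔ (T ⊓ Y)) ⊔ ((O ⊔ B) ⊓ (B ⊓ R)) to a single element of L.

F

F ∨ S = F
T ∧ Y = Q
F ∨ Q = F
O ∨ B = B
B ∧ R = Z
B ∧ Z = Z
F ∨ Z = F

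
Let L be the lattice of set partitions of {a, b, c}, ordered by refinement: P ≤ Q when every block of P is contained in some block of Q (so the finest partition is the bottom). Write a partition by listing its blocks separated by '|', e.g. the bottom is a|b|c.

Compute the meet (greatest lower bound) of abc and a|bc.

The meet (common refinement) of abc and a|bc intersects blocks pairwise, giving a|bc.

a|bc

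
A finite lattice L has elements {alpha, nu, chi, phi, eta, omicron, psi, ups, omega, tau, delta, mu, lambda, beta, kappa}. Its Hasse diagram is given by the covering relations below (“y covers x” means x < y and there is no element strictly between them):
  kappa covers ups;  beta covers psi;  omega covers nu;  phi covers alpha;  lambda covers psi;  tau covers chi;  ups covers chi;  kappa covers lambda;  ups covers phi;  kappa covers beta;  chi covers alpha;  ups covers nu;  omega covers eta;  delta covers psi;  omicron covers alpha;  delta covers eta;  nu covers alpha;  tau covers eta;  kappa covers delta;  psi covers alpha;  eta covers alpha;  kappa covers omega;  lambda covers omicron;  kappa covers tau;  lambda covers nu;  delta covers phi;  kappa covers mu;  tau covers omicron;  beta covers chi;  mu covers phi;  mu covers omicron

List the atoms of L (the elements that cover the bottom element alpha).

chi, eta, nu, omicron, phi, psi

The atoms are exactly the elements that cover alpha: chi, eta, nu, omicron, phi, psi.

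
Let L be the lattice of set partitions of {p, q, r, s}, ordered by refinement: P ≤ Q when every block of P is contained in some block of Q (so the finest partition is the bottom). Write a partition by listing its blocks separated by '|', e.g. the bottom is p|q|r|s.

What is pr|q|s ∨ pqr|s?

Common upper bounds of {pr|q|s, pqr|s}: pqrs, pqr|s.
The least among these is pqr|s.

pqr|s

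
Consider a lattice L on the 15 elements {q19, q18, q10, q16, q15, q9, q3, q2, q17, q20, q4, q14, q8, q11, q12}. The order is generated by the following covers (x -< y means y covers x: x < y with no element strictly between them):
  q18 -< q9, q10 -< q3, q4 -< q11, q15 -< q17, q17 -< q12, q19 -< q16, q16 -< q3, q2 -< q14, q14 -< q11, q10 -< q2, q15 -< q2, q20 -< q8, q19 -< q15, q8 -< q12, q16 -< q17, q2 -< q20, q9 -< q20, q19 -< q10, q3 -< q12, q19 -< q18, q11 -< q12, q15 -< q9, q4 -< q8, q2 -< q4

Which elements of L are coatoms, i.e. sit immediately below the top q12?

q11, q17, q3, q8

The coatoms are exactly the elements covered by q12: q11, q17, q3, q8.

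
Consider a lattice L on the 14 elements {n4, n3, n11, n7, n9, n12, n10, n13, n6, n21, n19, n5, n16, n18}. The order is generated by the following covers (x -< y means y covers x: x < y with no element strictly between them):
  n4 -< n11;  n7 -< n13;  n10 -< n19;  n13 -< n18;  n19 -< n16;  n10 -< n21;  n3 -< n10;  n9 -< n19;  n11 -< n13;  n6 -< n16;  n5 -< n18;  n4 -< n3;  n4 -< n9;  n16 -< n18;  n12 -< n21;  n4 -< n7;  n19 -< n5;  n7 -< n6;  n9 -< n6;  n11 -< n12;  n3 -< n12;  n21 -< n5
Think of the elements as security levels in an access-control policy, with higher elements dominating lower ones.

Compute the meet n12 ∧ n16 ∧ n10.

n3

Common lower bounds of {n12, n16, n10}: n3, n4.
The greatest among these is n3.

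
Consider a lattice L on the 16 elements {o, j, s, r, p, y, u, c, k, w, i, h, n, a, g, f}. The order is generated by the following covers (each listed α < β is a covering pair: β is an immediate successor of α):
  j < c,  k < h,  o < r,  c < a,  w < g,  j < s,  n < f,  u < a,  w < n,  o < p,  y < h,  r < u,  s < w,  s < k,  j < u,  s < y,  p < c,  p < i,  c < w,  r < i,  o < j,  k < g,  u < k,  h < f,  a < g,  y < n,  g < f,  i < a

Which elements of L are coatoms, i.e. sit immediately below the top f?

The coatoms are exactly the elements covered by f: g, h, n.

g, h, n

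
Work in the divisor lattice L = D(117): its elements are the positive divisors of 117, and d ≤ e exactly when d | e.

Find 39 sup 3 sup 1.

39

In the divisibility order, the join is the least common multiple: lcm(39, 3, 1) = 39.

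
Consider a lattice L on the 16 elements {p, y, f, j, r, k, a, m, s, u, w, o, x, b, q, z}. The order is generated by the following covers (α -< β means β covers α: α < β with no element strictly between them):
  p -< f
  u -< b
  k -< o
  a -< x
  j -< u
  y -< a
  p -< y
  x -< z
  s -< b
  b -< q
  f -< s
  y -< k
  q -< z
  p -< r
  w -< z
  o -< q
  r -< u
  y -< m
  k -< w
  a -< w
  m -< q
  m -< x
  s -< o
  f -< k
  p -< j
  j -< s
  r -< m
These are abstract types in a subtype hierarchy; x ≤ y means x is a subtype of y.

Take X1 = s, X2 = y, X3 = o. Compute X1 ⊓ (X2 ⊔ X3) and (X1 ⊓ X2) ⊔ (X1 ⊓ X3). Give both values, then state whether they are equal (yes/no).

X2 ⊔ X3 = o, so X1 ⊓ (X2 ⊔ X3) = s ⊓ o = s.
X1 ⊓ X2 = p and X1 ⊓ X3 = s, so (X1 ⊓ X2) ⊔ (X1 ⊓ X3) = p ⊔ s = s.
Equal: yes.

s; s; yes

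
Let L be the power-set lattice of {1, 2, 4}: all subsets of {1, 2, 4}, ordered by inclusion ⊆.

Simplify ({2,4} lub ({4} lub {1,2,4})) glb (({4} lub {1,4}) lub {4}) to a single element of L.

{4} ∨ {1,2,4} = {1,2,4}
{2,4} ∨ {1,2,4} = {1,2,4}
{4} ∨ {1,4} = {1,4}
{1,4} ∨ {4} = {1,4}
{1,2,4} ∧ {1,4} = {1,4}

{1,4}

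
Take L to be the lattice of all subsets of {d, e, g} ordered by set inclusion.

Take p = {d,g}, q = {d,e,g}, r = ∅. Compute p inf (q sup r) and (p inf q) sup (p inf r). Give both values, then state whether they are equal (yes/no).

{d,g}; {d,g}; yes

q sup r = {d,e,g}, so p inf (q sup r) = {d,g} inf {d,e,g} = {d,g}.
p inf q = {d,g} and p inf r = ∅, so (p inf q) sup (p inf r) = {d,g} sup ∅ = {d,g}.
Equal: yes.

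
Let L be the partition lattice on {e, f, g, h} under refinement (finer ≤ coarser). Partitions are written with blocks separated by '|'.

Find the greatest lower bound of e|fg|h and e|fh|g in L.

e|f|g|h

The meet (common refinement) of e|fg|h and e|fh|g intersects blocks pairwise, giving e|f|g|h.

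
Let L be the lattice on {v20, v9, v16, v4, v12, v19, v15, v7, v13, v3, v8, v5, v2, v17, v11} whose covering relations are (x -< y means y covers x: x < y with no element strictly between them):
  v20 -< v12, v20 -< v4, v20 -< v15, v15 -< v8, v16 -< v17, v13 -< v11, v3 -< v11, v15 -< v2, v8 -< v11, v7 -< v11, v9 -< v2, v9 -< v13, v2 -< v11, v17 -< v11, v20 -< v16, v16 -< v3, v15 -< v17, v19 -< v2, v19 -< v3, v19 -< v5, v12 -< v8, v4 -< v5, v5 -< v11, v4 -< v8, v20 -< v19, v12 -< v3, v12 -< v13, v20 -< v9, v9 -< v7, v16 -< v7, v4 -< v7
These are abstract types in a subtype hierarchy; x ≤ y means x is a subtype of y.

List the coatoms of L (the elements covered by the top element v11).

The coatoms are exactly the elements covered by v11: v13, v17, v2, v3, v5, v7, v8.

v13, v17, v2, v3, v5, v7, v8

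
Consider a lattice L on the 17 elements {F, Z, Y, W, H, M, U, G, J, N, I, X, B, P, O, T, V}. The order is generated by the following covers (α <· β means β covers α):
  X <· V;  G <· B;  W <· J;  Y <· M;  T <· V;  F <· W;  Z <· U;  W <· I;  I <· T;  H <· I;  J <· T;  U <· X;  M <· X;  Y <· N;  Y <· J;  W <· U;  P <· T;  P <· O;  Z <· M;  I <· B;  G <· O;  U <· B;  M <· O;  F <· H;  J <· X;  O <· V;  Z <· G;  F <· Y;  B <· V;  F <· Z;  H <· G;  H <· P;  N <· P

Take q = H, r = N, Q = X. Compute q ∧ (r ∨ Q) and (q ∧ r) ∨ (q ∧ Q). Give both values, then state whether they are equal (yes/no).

H; F; no

r ∨ Q = V, so q ∧ (r ∨ Q) = H ∧ V = H.
q ∧ r = F and q ∧ Q = F, so (q ∧ r) ∨ (q ∧ Q) = F ∨ F = F.
Equal: no.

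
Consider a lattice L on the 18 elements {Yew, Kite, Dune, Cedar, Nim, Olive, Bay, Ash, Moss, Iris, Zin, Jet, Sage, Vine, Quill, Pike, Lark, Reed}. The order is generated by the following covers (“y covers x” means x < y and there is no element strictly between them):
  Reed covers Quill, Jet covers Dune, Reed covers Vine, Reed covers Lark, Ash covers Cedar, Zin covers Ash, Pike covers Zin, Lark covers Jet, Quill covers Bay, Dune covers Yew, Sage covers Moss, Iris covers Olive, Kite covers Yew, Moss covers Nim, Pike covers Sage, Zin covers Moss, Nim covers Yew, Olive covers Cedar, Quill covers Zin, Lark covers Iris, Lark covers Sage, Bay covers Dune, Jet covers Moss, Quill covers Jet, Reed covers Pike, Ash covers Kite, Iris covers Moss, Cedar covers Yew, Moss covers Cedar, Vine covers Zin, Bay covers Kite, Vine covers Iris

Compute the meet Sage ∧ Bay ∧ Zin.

Yew

Common lower bounds of {Sage, Bay, Zin}: Yew.
The greatest among these is Yew.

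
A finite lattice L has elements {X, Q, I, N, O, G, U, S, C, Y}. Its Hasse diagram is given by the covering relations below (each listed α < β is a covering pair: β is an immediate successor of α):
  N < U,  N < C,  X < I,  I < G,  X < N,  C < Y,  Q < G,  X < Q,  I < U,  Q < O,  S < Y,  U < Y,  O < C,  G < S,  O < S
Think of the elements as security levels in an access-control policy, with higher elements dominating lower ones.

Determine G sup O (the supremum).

S

Common upper bounds of {G, O}: S, Y.
The least among these is S.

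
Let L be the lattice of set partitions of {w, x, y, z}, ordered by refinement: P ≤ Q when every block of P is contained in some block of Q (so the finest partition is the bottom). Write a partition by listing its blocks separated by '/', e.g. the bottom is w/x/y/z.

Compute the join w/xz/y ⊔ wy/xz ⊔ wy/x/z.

Common upper bounds of {w/xz/y, wy/xz, wy/x/z}: wxyz, wy/xz.
The least among these is wy/xz.

wy/xz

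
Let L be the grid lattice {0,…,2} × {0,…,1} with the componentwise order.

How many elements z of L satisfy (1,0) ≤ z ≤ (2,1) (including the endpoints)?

4

The interval [(1,0), (2,1)] = {(1,0), (1,1), (2,0), (2,1)}, which has 4 elements.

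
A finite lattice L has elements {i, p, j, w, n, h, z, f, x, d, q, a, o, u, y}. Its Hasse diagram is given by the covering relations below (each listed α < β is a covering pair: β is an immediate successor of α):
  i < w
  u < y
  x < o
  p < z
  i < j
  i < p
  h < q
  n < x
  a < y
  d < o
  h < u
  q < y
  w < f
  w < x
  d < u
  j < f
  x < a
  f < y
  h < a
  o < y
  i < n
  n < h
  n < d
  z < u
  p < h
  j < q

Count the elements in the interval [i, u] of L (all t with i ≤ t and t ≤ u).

The interval [i, u] = {d, h, i, n, p, u, z}, which has 7 elements.

7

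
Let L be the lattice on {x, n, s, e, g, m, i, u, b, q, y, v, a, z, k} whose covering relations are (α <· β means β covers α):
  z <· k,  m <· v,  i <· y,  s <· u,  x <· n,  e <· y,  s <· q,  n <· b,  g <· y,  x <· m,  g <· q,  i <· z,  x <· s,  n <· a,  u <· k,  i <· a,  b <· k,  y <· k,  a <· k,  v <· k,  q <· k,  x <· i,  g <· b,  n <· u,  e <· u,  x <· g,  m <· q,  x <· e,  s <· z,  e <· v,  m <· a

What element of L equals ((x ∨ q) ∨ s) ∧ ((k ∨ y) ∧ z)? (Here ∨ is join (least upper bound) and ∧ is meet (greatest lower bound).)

s

x ∨ q = q
q ∨ s = q
k ∨ y = k
k ∧ z = z
q ∧ z = s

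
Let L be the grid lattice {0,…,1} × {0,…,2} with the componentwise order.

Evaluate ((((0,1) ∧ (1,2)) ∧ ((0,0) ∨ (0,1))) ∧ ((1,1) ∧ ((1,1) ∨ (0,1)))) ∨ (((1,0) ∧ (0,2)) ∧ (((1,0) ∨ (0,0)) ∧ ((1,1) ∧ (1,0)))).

(0,1)

(0,1) ∧ (1,2) = (0,1)
(0,0) ∨ (0,1) = (0,1)
(0,1) ∧ (0,1) = (0,1)
(1,1) ∨ (0,1) = (1,1)
(1,1) ∧ (1,1) = (1,1)
(0,1) ∧ (1,1) = (0,1)
(1,0) ∧ (0,2) = (0,0)
(1,0) ∨ (0,0) = (1,0)
(1,1) ∧ (1,0) = (1,0)
(1,0) ∧ (1,0) = (1,0)
(0,0) ∧ (1,0) = (0,0)
(0,1) ∨ (0,0) = (0,1)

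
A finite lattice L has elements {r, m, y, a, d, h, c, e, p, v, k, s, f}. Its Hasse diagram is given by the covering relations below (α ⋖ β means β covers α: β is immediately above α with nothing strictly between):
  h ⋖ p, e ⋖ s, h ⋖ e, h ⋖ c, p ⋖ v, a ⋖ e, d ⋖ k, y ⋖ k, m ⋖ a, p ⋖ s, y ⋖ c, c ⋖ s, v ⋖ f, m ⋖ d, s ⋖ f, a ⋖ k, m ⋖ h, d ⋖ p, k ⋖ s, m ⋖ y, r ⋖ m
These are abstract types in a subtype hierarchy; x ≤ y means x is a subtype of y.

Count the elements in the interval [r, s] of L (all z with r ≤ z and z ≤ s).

The interval [r, s] = {a, c, d, e, h, k, m, p, r, s, y}, which has 11 elements.

11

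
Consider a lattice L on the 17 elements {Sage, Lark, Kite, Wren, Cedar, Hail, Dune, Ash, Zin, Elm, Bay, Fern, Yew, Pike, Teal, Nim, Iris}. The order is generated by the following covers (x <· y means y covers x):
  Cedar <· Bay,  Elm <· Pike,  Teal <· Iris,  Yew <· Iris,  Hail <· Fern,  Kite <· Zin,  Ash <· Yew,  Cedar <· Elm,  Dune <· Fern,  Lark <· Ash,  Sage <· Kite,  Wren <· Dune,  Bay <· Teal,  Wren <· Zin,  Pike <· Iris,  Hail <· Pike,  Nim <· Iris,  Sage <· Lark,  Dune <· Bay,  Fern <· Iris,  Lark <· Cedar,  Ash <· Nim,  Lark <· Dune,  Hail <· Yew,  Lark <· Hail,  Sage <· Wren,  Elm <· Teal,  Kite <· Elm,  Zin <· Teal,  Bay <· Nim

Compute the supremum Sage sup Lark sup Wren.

Common upper bounds of {Sage, Lark, Wren}: Bay, Dune, Fern, Iris, Nim, Teal.
The least among these is Dune.

Dune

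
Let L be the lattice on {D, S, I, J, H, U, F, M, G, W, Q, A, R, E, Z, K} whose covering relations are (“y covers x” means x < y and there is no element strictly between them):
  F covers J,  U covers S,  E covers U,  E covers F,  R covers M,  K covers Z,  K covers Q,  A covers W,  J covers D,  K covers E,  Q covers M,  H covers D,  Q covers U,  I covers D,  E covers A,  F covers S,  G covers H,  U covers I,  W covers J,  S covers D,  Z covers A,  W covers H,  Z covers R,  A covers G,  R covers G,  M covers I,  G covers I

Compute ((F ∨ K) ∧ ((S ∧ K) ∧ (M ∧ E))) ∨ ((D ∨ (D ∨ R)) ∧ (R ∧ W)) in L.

H

F ∨ K = K
S ∧ K = S
M ∧ E = I
S ∧ I = D
K ∧ D = D
D ∨ R = R
D ∨ R = R
R ∧ W = H
R ∧ H = H
D ∨ H = H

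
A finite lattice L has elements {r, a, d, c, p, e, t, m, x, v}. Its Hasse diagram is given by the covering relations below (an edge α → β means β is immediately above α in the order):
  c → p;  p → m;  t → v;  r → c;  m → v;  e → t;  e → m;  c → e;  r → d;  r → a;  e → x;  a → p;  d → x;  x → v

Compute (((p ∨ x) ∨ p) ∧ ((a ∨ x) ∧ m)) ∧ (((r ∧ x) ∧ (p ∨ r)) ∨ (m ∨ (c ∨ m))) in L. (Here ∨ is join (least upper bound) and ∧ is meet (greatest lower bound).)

p ∨ x = v
v ∨ p = v
a ∨ x = v
v ∧ m = m
v ∧ m = m
r ∧ x = r
p ∨ r = p
r ∧ p = r
c ∨ m = m
m ∨ m = m
r ∨ m = m
m ∧ m = m

m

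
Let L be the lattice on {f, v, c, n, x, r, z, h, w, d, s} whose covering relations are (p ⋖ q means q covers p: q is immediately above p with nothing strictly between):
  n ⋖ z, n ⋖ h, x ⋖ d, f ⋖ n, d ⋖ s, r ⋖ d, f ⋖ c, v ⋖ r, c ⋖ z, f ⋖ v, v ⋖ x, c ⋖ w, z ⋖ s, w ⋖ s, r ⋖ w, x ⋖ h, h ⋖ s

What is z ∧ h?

Common lower bounds of {z, h}: f, n.
The greatest among these is n.

n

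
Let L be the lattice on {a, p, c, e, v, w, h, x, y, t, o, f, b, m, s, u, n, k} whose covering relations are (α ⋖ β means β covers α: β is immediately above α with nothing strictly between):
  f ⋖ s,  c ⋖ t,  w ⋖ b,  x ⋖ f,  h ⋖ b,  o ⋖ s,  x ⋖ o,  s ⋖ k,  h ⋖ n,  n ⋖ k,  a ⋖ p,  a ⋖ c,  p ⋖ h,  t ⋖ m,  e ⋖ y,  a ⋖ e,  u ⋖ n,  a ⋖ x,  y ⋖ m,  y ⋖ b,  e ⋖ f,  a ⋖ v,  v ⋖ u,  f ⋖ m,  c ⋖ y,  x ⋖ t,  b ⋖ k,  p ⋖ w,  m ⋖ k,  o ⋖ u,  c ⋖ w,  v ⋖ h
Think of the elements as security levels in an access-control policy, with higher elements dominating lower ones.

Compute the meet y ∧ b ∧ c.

c

Common lower bounds of {y, b, c}: a, c.
The greatest among these is c.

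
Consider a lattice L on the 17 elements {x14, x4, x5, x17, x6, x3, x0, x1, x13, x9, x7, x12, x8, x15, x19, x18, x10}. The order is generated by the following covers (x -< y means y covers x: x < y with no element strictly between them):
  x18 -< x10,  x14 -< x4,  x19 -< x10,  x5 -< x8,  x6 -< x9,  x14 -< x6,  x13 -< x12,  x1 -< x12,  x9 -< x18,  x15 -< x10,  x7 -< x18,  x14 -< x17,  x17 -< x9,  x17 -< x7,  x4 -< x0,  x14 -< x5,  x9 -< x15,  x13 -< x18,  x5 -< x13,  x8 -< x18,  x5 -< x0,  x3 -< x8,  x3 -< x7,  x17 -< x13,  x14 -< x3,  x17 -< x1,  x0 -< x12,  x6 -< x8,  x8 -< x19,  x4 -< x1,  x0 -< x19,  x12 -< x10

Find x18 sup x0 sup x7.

Common upper bounds of {x18, x0, x7}: x10.
The least among these is x10.

x10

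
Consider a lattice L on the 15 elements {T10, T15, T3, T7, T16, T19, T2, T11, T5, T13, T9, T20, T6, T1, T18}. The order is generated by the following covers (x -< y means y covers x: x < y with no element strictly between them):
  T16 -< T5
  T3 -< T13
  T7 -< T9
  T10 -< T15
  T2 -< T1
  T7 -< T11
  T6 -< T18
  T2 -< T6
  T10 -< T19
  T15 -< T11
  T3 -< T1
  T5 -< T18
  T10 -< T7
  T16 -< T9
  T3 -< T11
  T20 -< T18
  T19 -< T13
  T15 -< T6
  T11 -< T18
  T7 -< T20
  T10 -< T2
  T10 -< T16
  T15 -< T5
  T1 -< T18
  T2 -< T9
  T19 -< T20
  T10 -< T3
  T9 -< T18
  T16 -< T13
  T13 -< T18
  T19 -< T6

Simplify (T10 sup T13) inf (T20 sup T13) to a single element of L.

T13

T10 ∨ T13 = T13
T20 ∨ T13 = T18
T13 ∧ T18 = T13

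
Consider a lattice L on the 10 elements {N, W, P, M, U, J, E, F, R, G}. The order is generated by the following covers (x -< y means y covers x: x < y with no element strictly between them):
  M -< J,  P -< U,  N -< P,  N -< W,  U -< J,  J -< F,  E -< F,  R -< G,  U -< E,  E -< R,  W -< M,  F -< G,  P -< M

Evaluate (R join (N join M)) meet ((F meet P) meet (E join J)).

N ∨ M = M
R ∨ M = G
F ∧ P = P
E ∨ J = F
P ∧ F = P
G ∧ P = P

P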